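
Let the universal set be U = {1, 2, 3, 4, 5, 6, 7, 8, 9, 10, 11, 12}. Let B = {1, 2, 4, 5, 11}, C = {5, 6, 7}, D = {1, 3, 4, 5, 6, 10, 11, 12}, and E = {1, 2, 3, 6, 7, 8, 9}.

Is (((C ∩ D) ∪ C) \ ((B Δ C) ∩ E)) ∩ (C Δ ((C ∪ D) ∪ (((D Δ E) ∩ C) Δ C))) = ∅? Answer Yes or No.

C ∩ D = {5, 6}
(C ∩ D) ∪ C = {5, 6, 7}
B Δ C = {1, 2, 4, 6, 7, 11}
(B Δ C) ∩ E = {1, 2, 6, 7}
((C ∩ D) ∪ C) \ ((B Δ C) ∩ E) = {5}
C ∪ D = {1, 3, 4, 5, 6, 7, 10, 11, 12}
D Δ E = {2, 4, 5, 7, 8, 9, 10, 11, 12}
(D Δ E) ∩ C = {5, 7}
((D Δ E) ∩ C) Δ C = {6}
(C ∪ D) ∪ (((D Δ E) ∩ C) Δ C) = {1, 3, 4, 5, 6, 7, 10, 11, 12}
C Δ ((C ∪ D) ∪ (((D Δ E) ∩ C) Δ C)) = {1, 3, 4, 10, 11, 12}
{5} and {1, 3, 4, 10, 11, 12} share no elements.

Yes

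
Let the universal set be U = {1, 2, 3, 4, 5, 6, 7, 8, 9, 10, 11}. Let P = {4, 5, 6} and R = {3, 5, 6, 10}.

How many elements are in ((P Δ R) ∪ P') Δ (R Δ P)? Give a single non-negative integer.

6

P Δ R = {3, 4, 10}
P' = {1, 2, 3, 7, 8, 9, 10, 11}
(P Δ R) ∪ P' = {1, 2, 3, 4, 7, 8, 9, 10, 11}
R Δ P = {3, 4, 10}
((P Δ R) ∪ P') Δ (R Δ P) = {1, 2, 7, 8, 9, 11}
|((P Δ R) ∪ P') Δ (R Δ P)| = 6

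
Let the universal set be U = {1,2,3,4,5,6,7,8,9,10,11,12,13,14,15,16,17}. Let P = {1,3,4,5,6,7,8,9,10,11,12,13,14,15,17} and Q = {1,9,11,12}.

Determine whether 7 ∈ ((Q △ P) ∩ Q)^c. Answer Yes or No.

7 ∉ Q and 7 ∈ P, so 7 ∈ Q △ P
7 ∈ (Q △ P) and 7 ∉ Q, so 7 ∉ (Q △ P) ∩ Q
7 ∈ ((Q △ P) ∩ Q)^c since 7 ∉ ((Q △ P) ∩ Q)

Yes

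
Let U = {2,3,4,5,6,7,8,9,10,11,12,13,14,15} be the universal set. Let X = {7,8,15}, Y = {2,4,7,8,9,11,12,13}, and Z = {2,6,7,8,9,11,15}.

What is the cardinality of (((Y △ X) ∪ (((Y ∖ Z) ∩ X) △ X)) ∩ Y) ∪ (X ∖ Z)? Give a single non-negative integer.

8

Y △ X = {2,4,9,11,12,13,15}
Y ∖ Z = {4,12,13}
(Y ∖ Z) ∩ X = {}
((Y ∖ Z) ∩ X) △ X = {7,8,15}
(Y △ X) ∪ (((Y ∖ Z) ∩ X) △ X) = {2,4,7,8,9,11,12,13,15}
((Y △ X) ∪ (((Y ∖ Z) ∩ X) △ X)) ∩ Y = {2,4,7,8,9,11,12,13}
X ∖ Z = {}
(((Y △ X) ∪ (((Y ∖ Z) ∩ X) △ X)) ∩ Y) ∪ (X ∖ Z) = {2,4,7,8,9,11,12,13}
|(((Y △ X) ∪ (((Y ∖ Z) ∩ X) △ X)) ∩ Y) ∪ (X ∖ Z)| = 8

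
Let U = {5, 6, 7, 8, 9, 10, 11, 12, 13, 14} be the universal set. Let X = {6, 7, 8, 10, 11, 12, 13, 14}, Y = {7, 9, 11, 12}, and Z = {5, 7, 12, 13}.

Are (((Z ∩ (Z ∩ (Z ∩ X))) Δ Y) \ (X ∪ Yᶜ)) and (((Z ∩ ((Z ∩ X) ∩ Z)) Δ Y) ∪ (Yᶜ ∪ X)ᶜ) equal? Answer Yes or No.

No

Z ∩ X = {7, 12, 13}
Z ∩ (Z ∩ X) = {7, 12, 13}
Z ∩ (Z ∩ (Z ∩ X)) = {7, 12, 13}
(Z ∩ (Z ∩ (Z ∩ X))) Δ Y = {9, 11, 13}
Yᶜ = {5, 6, 8, 10, 13, 14}
X ∪ Yᶜ = {5, 6, 7, 8, 10, 11, 12, 13, 14}
((Z ∩ (Z ∩ (Z ∩ X))) Δ Y) \ (X ∪ Yᶜ) = {9}
(Z ∩ X) ∩ Z = {7, 12, 13}
Z ∩ ((Z ∩ X) ∩ Z) = {7, 12, 13}
(Z ∩ ((Z ∩ X) ∩ Z)) Δ Y = {9, 11, 13}
Yᶜ ∪ X = {5, 6, 7, 8, 10, 11, 12, 13, 14}
(Yᶜ ∪ X)ᶜ = {9}
((Z ∩ ((Z ∩ X) ∩ Z)) Δ Y) ∪ (Yᶜ ∪ X)ᶜ = {9, 11, 13}
11 ∈ ((Z ∩ ((Z ∩ X) ∩ Z)) Δ Y) ∪ (Yᶜ ∪ X)ᶜ but 11 ∉ ((Z ∩ (Z ∩ (Z ∩ X))) Δ Y) \ (X ∪ Yᶜ), so they differ.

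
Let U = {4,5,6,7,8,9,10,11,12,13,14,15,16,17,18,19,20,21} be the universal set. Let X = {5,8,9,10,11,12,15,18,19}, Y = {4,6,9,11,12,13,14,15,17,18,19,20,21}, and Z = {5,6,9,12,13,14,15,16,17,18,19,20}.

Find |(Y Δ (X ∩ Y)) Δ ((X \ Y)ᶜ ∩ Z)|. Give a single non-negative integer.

X ∩ Y = {9,11,12,15,18,19}
Y Δ (X ∩ Y) = {4,6,13,14,17,20,21}
X \ Y = {5,8,10}
(X \ Y)ᶜ = {4,6,7,9,11,12,13,14,15,16,17,18,19,20,21}
(X \ Y)ᶜ ∩ Z = {6,9,12,13,14,15,16,17,18,19,20}
(Y Δ (X ∩ Y)) Δ ((X \ Y)ᶜ ∩ Z) = {4,9,12,15,16,18,19,21}
|(Y Δ (X ∩ Y)) Δ ((X \ Y)ᶜ ∩ Z)| = 8

8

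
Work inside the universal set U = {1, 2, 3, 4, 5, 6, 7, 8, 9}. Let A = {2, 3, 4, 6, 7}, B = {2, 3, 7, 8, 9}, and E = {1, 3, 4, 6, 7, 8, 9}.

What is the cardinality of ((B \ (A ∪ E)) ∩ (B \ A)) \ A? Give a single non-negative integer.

A ∪ E = {1, 2, 3, 4, 6, 7, 8, 9}
B \ (A ∪ E) = {}
B \ A = {8, 9}
(B \ (A ∪ E)) ∩ (B \ A) = {}
((B \ (A ∪ E)) ∩ (B \ A)) \ A = {}
|((B \ (A ∪ E)) ∩ (B \ A)) \ A| = 0

0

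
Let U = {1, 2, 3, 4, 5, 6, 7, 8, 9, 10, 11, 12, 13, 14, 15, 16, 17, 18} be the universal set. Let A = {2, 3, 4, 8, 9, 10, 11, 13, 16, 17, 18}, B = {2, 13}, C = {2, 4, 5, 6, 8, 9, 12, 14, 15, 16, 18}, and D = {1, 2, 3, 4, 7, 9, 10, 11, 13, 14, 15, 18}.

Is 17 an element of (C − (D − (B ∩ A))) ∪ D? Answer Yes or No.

17 ∉ B and 17 ∈ A, so 17 ∉ B ∩ A
17 ∉ D and 17 ∉ (B ∩ A), so 17 ∉ D − (B ∩ A)
17 ∉ C and 17 ∉ (D − (B ∩ A)), so 17 ∉ C − (D − (B ∩ A))
17 ∉ (C − (D − (B ∩ A))) and 17 ∉ D, so 17 ∉ (C − (D − (B ∩ A))) ∪ D

No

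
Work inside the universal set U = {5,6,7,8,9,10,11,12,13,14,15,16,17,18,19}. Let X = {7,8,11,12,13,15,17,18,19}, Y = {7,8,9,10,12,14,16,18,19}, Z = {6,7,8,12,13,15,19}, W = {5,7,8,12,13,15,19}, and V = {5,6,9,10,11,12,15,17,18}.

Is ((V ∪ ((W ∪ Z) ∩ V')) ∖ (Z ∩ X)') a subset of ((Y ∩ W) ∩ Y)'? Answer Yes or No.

No

W ∪ Z = {5,6,7,8,12,13,15,19}
V' = {7,8,13,14,16,19}
(W ∪ Z) ∩ V' = {7,8,13,19}
V ∪ ((W ∪ Z) ∩ V') = {5,6,7,8,9,10,11,12,13,15,17,18,19}
Z ∩ X = {7,8,12,13,15,19}
(Z ∩ X)' = {5,6,9,10,11,14,16,17,18}
(V ∪ ((W ∪ Z) ∩ V')) ∖ (Z ∩ X)' = {7,8,12,13,15,19}
Y ∩ W = {7,8,12,19}
(Y ∩ W) ∩ Y = {7,8,12,19}
((Y ∩ W) ∩ Y)' = {5,6,9,10,11,13,14,15,16,17,18}
7 ∈ (V ∪ ((W ∪ Z) ∩ V')) ∖ (Z ∩ X)' but 7 ∉ ((Y ∩ W) ∩ Y)', so the inclusion fails.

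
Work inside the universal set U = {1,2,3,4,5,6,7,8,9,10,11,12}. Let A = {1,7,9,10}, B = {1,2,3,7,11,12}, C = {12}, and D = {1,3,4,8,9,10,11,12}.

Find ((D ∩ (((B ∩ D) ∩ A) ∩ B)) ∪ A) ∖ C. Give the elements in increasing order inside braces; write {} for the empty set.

B ∩ D = {1,3,11,12}
(B ∩ D) ∩ A = {1}
((B ∩ D) ∩ A) ∩ B = {1}
D ∩ (((B ∩ D) ∩ A) ∩ B) = {1}
(D ∩ (((B ∩ D) ∩ A) ∩ B)) ∪ A = {1,7,9,10}
((D ∩ (((B ∩ D) ∩ A) ∩ B)) ∪ A) ∖ C = {1,7,9,10}

{1,7,9,10}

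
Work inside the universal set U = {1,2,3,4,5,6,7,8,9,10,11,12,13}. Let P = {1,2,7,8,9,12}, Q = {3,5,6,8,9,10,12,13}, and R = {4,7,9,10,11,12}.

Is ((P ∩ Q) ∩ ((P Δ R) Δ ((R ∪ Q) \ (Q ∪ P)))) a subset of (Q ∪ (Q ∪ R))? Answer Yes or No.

P ∩ Q = {8,9,12}
P Δ R = {1,2,4,8,10,11}
R ∪ Q = {3,4,5,6,7,8,9,10,11,12,13}
Q ∪ P = {1,2,3,5,6,7,8,9,10,12,13}
(R ∪ Q) \ (Q ∪ P) = {4,11}
(P Δ R) Δ ((R ∪ Q) \ (Q ∪ P)) = {1,2,8,10}
(P ∩ Q) ∩ ((P Δ R) Δ ((R ∪ Q) \ (Q ∪ P))) = {8}
Q ∪ R = {3,4,5,6,7,8,9,10,11,12,13}
Q ∪ (Q ∪ R) = {3,4,5,6,7,8,9,10,11,12,13}
Every element of {8} is in {3,4,5,6,7,8,9,10,11,12,13}, so (P ∩ Q) ∩ ((P Δ R) Δ ((R ∪ Q) \ (Q ∪ P))) ⊆ Q ∪ (Q ∪ R).

Yes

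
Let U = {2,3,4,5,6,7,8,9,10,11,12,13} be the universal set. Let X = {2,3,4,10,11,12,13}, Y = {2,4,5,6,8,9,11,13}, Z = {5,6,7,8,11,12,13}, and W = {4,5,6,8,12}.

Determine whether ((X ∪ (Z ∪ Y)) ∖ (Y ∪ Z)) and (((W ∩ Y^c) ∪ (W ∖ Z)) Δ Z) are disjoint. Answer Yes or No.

Z ∪ Y = {2,4,5,6,7,8,9,11,12,13}
X ∪ (Z ∪ Y) = {2,3,4,5,6,7,8,9,10,11,12,13}
Y ∪ Z = {2,4,5,6,7,8,9,11,12,13}
(X ∪ (Z ∪ Y)) ∖ (Y ∪ Z) = {3,10}
Y^c = {3,7,10,12}
W ∩ Y^c = {12}
W ∖ Z = {4}
(W ∩ Y^c) ∪ (W ∖ Z) = {4,12}
((W ∩ Y^c) ∪ (W ∖ Z)) Δ Z = {4,5,6,7,8,11,13}
{3,10} and {4,5,6,7,8,11,13} share no elements.

Yes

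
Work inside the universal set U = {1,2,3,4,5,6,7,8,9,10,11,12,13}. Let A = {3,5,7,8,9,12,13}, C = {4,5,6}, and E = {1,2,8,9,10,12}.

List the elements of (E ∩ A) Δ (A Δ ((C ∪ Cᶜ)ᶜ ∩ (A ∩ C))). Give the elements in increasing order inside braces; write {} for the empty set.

E ∩ A = {8,9,12}
Cᶜ = {1,2,3,7,8,9,10,11,12,13}
C ∪ Cᶜ = {1,2,3,4,5,6,7,8,9,10,11,12,13}
(C ∪ Cᶜ)ᶜ = {}
A ∩ C = {5}
(C ∪ Cᶜ)ᶜ ∩ (A ∩ C) = {}
A Δ ((C ∪ Cᶜ)ᶜ ∩ (A ∩ C)) = {3,5,7,8,9,12,13}
(E ∩ A) Δ (A Δ ((C ∪ Cᶜ)ᶜ ∩ (A ∩ C))) = {3,5,7,13}

{3,5,7,13}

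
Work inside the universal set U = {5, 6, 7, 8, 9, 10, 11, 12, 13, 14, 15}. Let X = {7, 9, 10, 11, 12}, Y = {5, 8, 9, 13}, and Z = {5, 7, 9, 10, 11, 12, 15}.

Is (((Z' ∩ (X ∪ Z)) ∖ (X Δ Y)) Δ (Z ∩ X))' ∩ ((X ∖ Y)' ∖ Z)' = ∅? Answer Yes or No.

Z' = {6, 8, 13, 14}
X ∪ Z = {5, 7, 9, 10, 11, 12, 15}
Z' ∩ (X ∪ Z) = {}
X Δ Y = {5, 7, 8, 10, 11, 12, 13}
(Z' ∩ (X ∪ Z)) ∖ (X Δ Y) = {}
Z ∩ X = {7, 9, 10, 11, 12}
((Z' ∩ (X ∪ Z)) ∖ (X Δ Y)) Δ (Z ∩ X) = {7, 9, 10, 11, 12}
(((Z' ∩ (X ∪ Z)) ∖ (X Δ Y)) Δ (Z ∩ X))' = {5, 6, 8, 13, 14, 15}
X ∖ Y = {7, 10, 11, 12}
(X ∖ Y)' = {5, 6, 8, 9, 13, 14, 15}
(X ∖ Y)' ∖ Z = {6, 8, 13, 14}
((X ∖ Y)' ∖ Z)' = {5, 7, 9, 10, 11, 12, 15}
5 lies in both, so they are not disjoint.

No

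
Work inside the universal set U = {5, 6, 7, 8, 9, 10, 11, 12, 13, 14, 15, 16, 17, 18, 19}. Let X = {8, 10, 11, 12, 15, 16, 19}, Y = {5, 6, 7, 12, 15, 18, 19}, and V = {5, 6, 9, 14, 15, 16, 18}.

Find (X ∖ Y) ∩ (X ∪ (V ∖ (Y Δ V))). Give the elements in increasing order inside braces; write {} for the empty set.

X ∖ Y = {8, 10, 11, 16}
Y Δ V = {7, 9, 12, 14, 16, 19}
V ∖ (Y Δ V) = {5, 6, 15, 18}
X ∪ (V ∖ (Y Δ V)) = {5, 6, 8, 10, 11, 12, 15, 16, 18, 19}
(X ∖ Y) ∩ (X ∪ (V ∖ (Y Δ V))) = {8, 10, 11, 16}

{8, 10, 11, 16}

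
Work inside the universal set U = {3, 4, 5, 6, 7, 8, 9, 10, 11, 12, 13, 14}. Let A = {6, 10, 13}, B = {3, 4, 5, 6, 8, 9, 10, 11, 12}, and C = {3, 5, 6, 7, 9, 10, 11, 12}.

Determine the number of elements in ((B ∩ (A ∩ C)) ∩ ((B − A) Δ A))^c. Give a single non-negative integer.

A ∩ C = {6, 10}
B ∩ (A ∩ C) = {6, 10}
B − A = {3, 4, 5, 8, 9, 11, 12}
(B − A) Δ A = {3, 4, 5, 6, 8, 9, 10, 11, 12, 13}
(B ∩ (A ∩ C)) ∩ ((B − A) Δ A) = {6, 10}
((B ∩ (A ∩ C)) ∩ ((B − A) Δ A))^c = {3, 4, 5, 7, 8, 9, 11, 12, 13, 14}
|((B ∩ (A ∩ C)) ∩ ((B − A) Δ A))^c| = 10

10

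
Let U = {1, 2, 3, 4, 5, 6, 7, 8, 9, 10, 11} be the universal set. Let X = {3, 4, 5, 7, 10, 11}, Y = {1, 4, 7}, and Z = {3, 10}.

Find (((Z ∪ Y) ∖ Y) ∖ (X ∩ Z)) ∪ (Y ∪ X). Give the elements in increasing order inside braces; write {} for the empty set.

Z ∪ Y = {1, 3, 4, 7, 10}
(Z ∪ Y) ∖ Y = {3, 10}
X ∩ Z = {3, 10}
((Z ∪ Y) ∖ Y) ∖ (X ∩ Z) = {}
Y ∪ X = {1, 3, 4, 5, 7, 10, 11}
(((Z ∪ Y) ∖ Y) ∖ (X ∩ Z)) ∪ (Y ∪ X) = {1, 3, 4, 5, 7, 10, 11}

{1, 3, 4, 5, 7, 10, 11}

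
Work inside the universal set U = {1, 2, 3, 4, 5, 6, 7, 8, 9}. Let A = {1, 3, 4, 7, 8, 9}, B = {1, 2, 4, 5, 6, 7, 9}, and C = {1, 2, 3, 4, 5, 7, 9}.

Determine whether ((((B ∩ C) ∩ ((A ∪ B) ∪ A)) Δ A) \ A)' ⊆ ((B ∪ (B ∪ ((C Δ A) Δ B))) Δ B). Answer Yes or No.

No

B ∩ C = {1, 2, 4, 5, 7, 9}
A ∪ B = {1, 2, 3, 4, 5, 6, 7, 8, 9}
(A ∪ B) ∪ A = {1, 2, 3, 4, 5, 6, 7, 8, 9}
(B ∩ C) ∩ ((A ∪ B) ∪ A) = {1, 2, 4, 5, 7, 9}
((B ∩ C) ∩ ((A ∪ B) ∪ A)) Δ A = {2, 3, 5, 8}
(((B ∩ C) ∩ ((A ∪ B) ∪ A)) Δ A) \ A = {2, 5}
((((B ∩ C) ∩ ((A ∪ B) ∪ A)) Δ A) \ A)' = {1, 3, 4, 6, 7, 8, 9}
C Δ A = {2, 5, 8}
(C Δ A) Δ B = {1, 4, 6, 7, 8, 9}
B ∪ ((C Δ A) Δ B) = {1, 2, 4, 5, 6, 7, 8, 9}
B ∪ (B ∪ ((C Δ A) Δ B)) = {1, 2, 4, 5, 6, 7, 8, 9}
(B ∪ (B ∪ ((C Δ A) Δ B))) Δ B = {8}
1 ∈ ((((B ∩ C) ∩ ((A ∪ B) ∪ A)) Δ A) \ A)' but 1 ∉ (B ∪ (B ∪ ((C Δ A) Δ B))) Δ B, so the inclusion fails.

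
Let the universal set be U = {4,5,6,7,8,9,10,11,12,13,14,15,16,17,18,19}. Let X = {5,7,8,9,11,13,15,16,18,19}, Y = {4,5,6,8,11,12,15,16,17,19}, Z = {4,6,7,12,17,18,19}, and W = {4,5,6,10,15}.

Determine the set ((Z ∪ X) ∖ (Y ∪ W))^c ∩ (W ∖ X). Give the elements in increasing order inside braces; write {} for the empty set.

{4,6,10}

Z ∪ X = {4,5,6,7,8,9,11,12,13,15,16,17,18,19}
Y ∪ W = {4,5,6,8,10,11,12,15,16,17,19}
(Z ∪ X) ∖ (Y ∪ W) = {7,9,13,18}
((Z ∪ X) ∖ (Y ∪ W))^c = {4,5,6,8,10,11,12,14,15,16,17,19}
W ∖ X = {4,6,10}
((Z ∪ X) ∖ (Y ∪ W))^c ∩ (W ∖ X) = {4,6,10}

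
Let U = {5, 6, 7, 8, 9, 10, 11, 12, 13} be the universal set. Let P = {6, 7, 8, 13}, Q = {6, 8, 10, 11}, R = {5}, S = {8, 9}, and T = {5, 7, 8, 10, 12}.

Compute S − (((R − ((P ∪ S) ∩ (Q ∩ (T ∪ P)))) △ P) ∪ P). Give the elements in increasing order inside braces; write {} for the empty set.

{9}

P ∪ S = {6, 7, 8, 9, 13}
T ∪ P = {5, 6, 7, 8, 10, 12, 13}
Q ∩ (T ∪ P) = {6, 8, 10}
(P ∪ S) ∩ (Q ∩ (T ∪ P)) = {6, 8}
R − ((P ∪ S) ∩ (Q ∩ (T ∪ P))) = {5}
(R − ((P ∪ S) ∩ (Q ∩ (T ∪ P)))) △ P = {5, 6, 7, 8, 13}
((R − ((P ∪ S) ∩ (Q ∩ (T ∪ P)))) △ P) ∪ P = {5, 6, 7, 8, 13}
S − (((R − ((P ∪ S) ∩ (Q ∩ (T ∪ P)))) △ P) ∪ P) = {9}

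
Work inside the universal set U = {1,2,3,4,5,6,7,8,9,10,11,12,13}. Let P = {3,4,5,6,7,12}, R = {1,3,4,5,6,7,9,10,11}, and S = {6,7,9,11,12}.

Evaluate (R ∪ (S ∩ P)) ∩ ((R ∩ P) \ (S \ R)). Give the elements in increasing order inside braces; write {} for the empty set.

S ∩ P = {6,7,12}
R ∪ (S ∩ P) = {1,3,4,5,6,7,9,10,11,12}
R ∩ P = {3,4,5,6,7}
S \ R = {12}
(R ∩ P) \ (S \ R) = {3,4,5,6,7}
(R ∪ (S ∩ P)) ∩ ((R ∩ P) \ (S \ R)) = {3,4,5,6,7}

{3,4,5,6,7}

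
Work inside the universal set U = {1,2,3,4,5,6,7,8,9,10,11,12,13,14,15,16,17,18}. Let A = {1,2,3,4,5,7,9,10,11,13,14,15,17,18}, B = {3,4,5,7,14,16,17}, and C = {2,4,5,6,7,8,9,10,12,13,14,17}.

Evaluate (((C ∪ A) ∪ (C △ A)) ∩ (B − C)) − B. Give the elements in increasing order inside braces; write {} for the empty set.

C ∪ A = {1,2,3,4,5,6,7,8,9,10,11,12,13,14,15,17,18}
C △ A = {1,3,6,8,11,12,15,18}
(C ∪ A) ∪ (C △ A) = {1,2,3,4,5,6,7,8,9,10,11,12,13,14,15,17,18}
B − C = {3,16}
((C ∪ A) ∪ (C △ A)) ∩ (B − C) = {3}
(((C ∪ A) ∪ (C △ A)) ∩ (B − C)) − B = {}

{}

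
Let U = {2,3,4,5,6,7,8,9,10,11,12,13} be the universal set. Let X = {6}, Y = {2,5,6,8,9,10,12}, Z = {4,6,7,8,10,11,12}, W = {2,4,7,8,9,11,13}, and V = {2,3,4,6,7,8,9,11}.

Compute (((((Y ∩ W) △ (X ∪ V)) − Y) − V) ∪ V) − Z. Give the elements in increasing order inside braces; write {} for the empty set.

Y ∩ W = {2,8,9}
X ∪ V = {2,3,4,6,7,8,9,11}
(Y ∩ W) △ (X ∪ V) = {3,4,6,7,11}
((Y ∩ W) △ (X ∪ V)) − Y = {3,4,7,11}
(((Y ∩ W) △ (X ∪ V)) − Y) − V = {}
((((Y ∩ W) △ (X ∪ V)) − Y) − V) ∪ V = {2,3,4,6,7,8,9,11}
(((((Y ∩ W) △ (X ∪ V)) − Y) − V) ∪ V) − Z = {2,3,9}

{2,3,9}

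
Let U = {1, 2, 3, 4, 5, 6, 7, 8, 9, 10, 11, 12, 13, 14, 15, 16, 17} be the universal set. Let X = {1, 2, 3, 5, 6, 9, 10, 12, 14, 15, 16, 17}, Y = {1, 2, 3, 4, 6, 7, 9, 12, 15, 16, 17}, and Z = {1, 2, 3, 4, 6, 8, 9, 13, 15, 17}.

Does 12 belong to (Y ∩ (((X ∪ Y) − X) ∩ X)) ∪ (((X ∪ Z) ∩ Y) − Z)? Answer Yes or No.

12 ∈ X and 12 ∈ Y, so 12 ∈ X ∪ Y
12 ∈ (X ∪ Y) and 12 ∈ X, so 12 ∉ (X ∪ Y) − X
12 ∉ ((X ∪ Y) − X) and 12 ∈ X, so 12 ∉ ((X ∪ Y) − X) ∩ X
12 ∈ Y and 12 ∉ (((X ∪ Y) − X) ∩ X), so 12 ∉ Y ∩ (((X ∪ Y) − X) ∩ X)
12 ∈ X and 12 ∉ Z, so 12 ∈ X ∪ Z
12 ∈ (X ∪ Z) and 12 ∈ Y, so 12 ∈ (X ∪ Z) ∩ Y
12 ∈ ((X ∪ Z) ∩ Y) and 12 ∉ Z, so 12 ∈ ((X ∪ Z) ∩ Y) − Z
12 ∉ (Y ∩ (((X ∪ Y) − X) ∩ X)) and 12 ∈ (((X ∪ Z) ∩ Y) − Z), so 12 ∈ (Y ∩ (((X ∪ Y) − X) ∩ X)) ∪ (((X ∪ Z) ∩ Y) − Z)

Yes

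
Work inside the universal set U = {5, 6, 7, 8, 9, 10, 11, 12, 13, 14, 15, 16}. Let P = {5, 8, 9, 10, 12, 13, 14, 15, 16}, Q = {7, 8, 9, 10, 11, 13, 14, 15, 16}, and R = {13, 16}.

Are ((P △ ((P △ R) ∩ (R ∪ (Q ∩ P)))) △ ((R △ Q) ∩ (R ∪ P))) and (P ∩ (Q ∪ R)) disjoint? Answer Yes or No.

No

P △ R = {5, 8, 9, 10, 12, 14, 15}
Q ∩ P = {8, 9, 10, 13, 14, 15, 16}
R ∪ (Q ∩ P) = {8, 9, 10, 13, 14, 15, 16}
(P △ R) ∩ (R ∪ (Q ∩ P)) = {8, 9, 10, 14, 15}
P △ ((P △ R) ∩ (R ∪ (Q ∩ P))) = {5, 12, 13, 16}
R △ Q = {7, 8, 9, 10, 11, 14, 15}
R ∪ P = {5, 8, 9, 10, 12, 13, 14, 15, 16}
(R △ Q) ∩ (R ∪ P) = {8, 9, 10, 14, 15}
(P △ ((P △ R) ∩ (R ∪ (Q ∩ P)))) △ ((R △ Q) ∩ (R ∪ P)) = {5, 8, 9, 10, 12, 13, 14, 15, 16}
Q ∪ R = {7, 8, 9, 10, 11, 13, 14, 15, 16}
P ∩ (Q ∪ R) = {8, 9, 10, 13, 14, 15, 16}
8 lies in both, so they are not disjoint.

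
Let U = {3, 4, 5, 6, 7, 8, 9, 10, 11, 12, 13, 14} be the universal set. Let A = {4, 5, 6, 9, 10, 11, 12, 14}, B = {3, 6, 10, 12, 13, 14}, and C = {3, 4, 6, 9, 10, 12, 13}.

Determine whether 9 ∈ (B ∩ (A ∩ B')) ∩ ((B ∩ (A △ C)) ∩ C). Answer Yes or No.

9 ∉ B, so 9 ∈ B'
9 ∈ A and 9 ∈ B', so 9 ∈ A ∩ B'
9 ∉ B and 9 ∈ (A ∩ B'), so 9 ∉ B ∩ (A ∩ B')
9 ∈ A and 9 ∈ C, so 9 ∉ A △ C
9 ∉ B and 9 ∉ (A △ C), so 9 ∉ B ∩ (A △ C)
9 ∉ (B ∩ (A △ C)) and 9 ∈ C, so 9 ∉ (B ∩ (A △ C)) ∩ C
9 ∉ (B ∩ (A ∩ B')) and 9 ∉ ((B ∩ (A △ C)) ∩ C), so 9 ∉ (B ∩ (A ∩ B')) ∩ ((B ∩ (A △ C)) ∩ C)

No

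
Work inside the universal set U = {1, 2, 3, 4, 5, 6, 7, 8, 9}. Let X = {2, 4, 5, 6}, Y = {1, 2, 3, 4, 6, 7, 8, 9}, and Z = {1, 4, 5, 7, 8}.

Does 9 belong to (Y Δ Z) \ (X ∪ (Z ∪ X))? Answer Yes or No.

9 ∈ Y and 9 ∉ Z, so 9 ∈ Y Δ Z
9 ∉ Z and 9 ∉ X, so 9 ∉ Z ∪ X
9 ∉ X and 9 ∉ (Z ∪ X), so 9 ∉ X ∪ (Z ∪ X)
9 ∈ (Y Δ Z) and 9 ∉ (X ∪ (Z ∪ X)), so 9 ∈ (Y Δ Z) \ (X ∪ (Z ∪ X))

Yes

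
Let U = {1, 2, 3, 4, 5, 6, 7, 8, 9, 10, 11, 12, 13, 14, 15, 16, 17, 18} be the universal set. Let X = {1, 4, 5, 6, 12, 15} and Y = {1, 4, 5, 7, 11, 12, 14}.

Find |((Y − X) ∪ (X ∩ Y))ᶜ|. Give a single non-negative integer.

11

Y − X = {7, 11, 14}
X ∩ Y = {1, 4, 5, 12}
(Y − X) ∪ (X ∩ Y) = {1, 4, 5, 7, 11, 12, 14}
((Y − X) ∪ (X ∩ Y))ᶜ = {2, 3, 6, 8, 9, 10, 13, 15, 16, 17, 18}
|((Y − X) ∪ (X ∩ Y))ᶜ| = 11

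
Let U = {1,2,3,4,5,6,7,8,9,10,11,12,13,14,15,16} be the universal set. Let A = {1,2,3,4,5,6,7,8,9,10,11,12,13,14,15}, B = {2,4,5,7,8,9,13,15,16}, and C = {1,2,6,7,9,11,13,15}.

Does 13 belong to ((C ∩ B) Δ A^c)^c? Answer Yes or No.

No

13 ∈ C and 13 ∈ B, so 13 ∈ C ∩ B
13 ∈ A, so 13 ∉ A^c
13 ∈ (C ∩ B) and 13 ∉ A^c, so 13 ∈ (C ∩ B) Δ A^c
13 ∉ ((C ∩ B) Δ A^c)^c since 13 ∈ ((C ∩ B) Δ A^c)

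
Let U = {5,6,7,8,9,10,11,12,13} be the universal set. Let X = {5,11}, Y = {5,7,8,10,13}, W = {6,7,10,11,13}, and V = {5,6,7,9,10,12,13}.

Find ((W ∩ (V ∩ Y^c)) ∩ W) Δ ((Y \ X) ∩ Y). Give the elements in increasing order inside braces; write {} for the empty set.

{6,7,8,10,13}

Y^c = {6,9,11,12}
V ∩ Y^c = {6,9,12}
W ∩ (V ∩ Y^c) = {6}
(W ∩ (V ∩ Y^c)) ∩ W = {6}
Y \ X = {7,8,10,13}
(Y \ X) ∩ Y = {7,8,10,13}
((W ∩ (V ∩ Y^c)) ∩ W) Δ ((Y \ X) ∩ Y) = {6,7,8,10,13}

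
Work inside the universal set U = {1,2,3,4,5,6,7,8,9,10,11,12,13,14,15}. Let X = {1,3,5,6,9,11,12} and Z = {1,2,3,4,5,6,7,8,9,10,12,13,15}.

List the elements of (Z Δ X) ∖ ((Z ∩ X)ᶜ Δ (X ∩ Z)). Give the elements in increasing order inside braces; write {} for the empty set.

{}

Z Δ X = {2,4,7,8,10,11,13,15}
Z ∩ X = {1,3,5,6,9,12}
(Z ∩ X)ᶜ = {2,4,7,8,10,11,13,14,15}
X ∩ Z = {1,3,5,6,9,12}
(Z ∩ X)ᶜ Δ (X ∩ Z) = {1,2,3,4,5,6,7,8,9,10,11,12,13,14,15}
(Z Δ X) ∖ ((Z ∩ X)ᶜ Δ (X ∩ Z)) = {}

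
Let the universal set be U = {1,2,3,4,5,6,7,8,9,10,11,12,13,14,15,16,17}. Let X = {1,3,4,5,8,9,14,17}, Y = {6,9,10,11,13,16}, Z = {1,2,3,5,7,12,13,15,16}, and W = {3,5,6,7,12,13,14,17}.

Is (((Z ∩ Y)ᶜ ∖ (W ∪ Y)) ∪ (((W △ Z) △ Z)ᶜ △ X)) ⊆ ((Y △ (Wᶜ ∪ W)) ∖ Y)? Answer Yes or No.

No

Z ∩ Y = {13,16}
(Z ∩ Y)ᶜ = {1,2,3,4,5,6,7,8,9,10,11,12,14,15,17}
W ∪ Y = {3,5,6,7,9,10,11,12,13,14,16,17}
(Z ∩ Y)ᶜ ∖ (W ∪ Y) = {1,2,4,8,15}
W △ Z = {1,2,6,14,15,16,17}
(W △ Z) △ Z = {3,5,6,7,12,13,14,17}
((W △ Z) △ Z)ᶜ = {1,2,4,8,9,10,11,15,16}
((W △ Z) △ Z)ᶜ △ X = {2,3,5,10,11,14,15,16,17}
((Z ∩ Y)ᶜ ∖ (W ∪ Y)) ∪ (((W △ Z) △ Z)ᶜ △ X) = {1,2,3,4,5,8,10,11,14,15,16,17}
Wᶜ = {1,2,4,8,9,10,11,15,16}
Wᶜ ∪ W = {1,2,3,4,5,6,7,8,9,10,11,12,13,14,15,16,17}
Y △ (Wᶜ ∪ W) = {1,2,3,4,5,7,8,12,14,15,17}
(Y △ (Wᶜ ∪ W)) ∖ Y = {1,2,3,4,5,7,8,12,14,15,17}
10 ∈ ((Z ∩ Y)ᶜ ∖ (W ∪ Y)) ∪ (((W △ Z) △ Z)ᶜ △ X) but 10 ∉ (Y △ (Wᶜ ∪ W)) ∖ Y, so the inclusion fails.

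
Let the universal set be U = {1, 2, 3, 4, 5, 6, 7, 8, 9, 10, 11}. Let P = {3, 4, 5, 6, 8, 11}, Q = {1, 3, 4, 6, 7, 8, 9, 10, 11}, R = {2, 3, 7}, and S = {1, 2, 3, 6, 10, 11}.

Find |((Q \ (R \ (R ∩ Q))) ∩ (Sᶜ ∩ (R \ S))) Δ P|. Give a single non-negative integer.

7

R ∩ Q = {3, 7}
R \ (R ∩ Q) = {2}
Q \ (R \ (R ∩ Q)) = {1, 3, 4, 6, 7, 8, 9, 10, 11}
Sᶜ = {4, 5, 7, 8, 9}
R \ S = {7}
Sᶜ ∩ (R \ S) = {7}
(Q \ (R \ (R ∩ Q))) ∩ (Sᶜ ∩ (R \ S)) = {7}
((Q \ (R \ (R ∩ Q))) ∩ (Sᶜ ∩ (R \ S))) Δ P = {3, 4, 5, 6, 7, 8, 11}
|((Q \ (R \ (R ∩ Q))) ∩ (Sᶜ ∩ (R \ S))) Δ P| = 7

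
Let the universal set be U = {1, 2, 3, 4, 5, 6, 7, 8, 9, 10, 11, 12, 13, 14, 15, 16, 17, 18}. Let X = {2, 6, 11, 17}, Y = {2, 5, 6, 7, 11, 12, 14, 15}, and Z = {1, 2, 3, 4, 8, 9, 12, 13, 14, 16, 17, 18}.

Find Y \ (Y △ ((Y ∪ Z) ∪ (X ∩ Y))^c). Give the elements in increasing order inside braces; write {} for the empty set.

Y ∪ Z = {1, 2, 3, 4, 5, 6, 7, 8, 9, 11, 12, 13, 14, 15, 16, 17, 18}
X ∩ Y = {2, 6, 11}
(Y ∪ Z) ∪ (X ∩ Y) = {1, 2, 3, 4, 5, 6, 7, 8, 9, 11, 12, 13, 14, 15, 16, 17, 18}
((Y ∪ Z) ∪ (X ∩ Y))^c = {10}
Y △ ((Y ∪ Z) ∪ (X ∩ Y))^c = {2, 5, 6, 7, 10, 11, 12, 14, 15}
Y \ (Y △ ((Y ∪ Z) ∪ (X ∩ Y))^c) = {}

{}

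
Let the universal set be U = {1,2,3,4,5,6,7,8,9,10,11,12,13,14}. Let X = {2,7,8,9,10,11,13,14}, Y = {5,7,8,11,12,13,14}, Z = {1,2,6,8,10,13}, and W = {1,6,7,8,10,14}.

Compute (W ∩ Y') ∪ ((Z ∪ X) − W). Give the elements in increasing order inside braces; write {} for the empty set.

{1,2,6,9,10,11,13}

Y' = {1,2,3,4,6,9,10}
W ∩ Y' = {1,6,10}
Z ∪ X = {1,2,6,7,8,9,10,11,13,14}
(Z ∪ X) − W = {2,9,11,13}
(W ∩ Y') ∪ ((Z ∪ X) − W) = {1,2,6,9,10,11,13}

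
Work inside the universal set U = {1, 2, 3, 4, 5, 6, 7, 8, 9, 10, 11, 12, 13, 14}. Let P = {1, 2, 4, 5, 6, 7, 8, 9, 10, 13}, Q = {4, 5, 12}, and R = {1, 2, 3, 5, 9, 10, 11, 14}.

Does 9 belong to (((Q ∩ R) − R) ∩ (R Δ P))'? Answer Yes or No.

9 ∉ Q and 9 ∈ R, so 9 ∉ Q ∩ R
9 ∉ (Q ∩ R) and 9 ∈ R, so 9 ∉ (Q ∩ R) − R
9 ∈ R and 9 ∈ P, so 9 ∉ R Δ P
9 ∉ ((Q ∩ R) − R) and 9 ∉ (R Δ P), so 9 ∉ ((Q ∩ R) − R) ∩ (R Δ P)
9 ∈ (((Q ∩ R) − R) ∩ (R Δ P))' since 9 ∉ (((Q ∩ R) − R) ∩ (R Δ P))

Yes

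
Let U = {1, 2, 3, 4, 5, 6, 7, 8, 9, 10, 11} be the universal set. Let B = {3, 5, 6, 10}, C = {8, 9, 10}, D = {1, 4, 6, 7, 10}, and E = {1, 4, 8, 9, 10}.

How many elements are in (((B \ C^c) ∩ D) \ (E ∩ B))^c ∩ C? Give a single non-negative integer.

3

C^c = {1, 2, 3, 4, 5, 6, 7, 11}
B \ C^c = {10}
(B \ C^c) ∩ D = {10}
E ∩ B = {10}
((B \ C^c) ∩ D) \ (E ∩ B) = {}
(((B \ C^c) ∩ D) \ (E ∩ B))^c = {1, 2, 3, 4, 5, 6, 7, 8, 9, 10, 11}
(((B \ C^c) ∩ D) \ (E ∩ B))^c ∩ C = {8, 9, 10}
|(((B \ C^c) ∩ D) \ (E ∩ B))^c ∩ C| = 3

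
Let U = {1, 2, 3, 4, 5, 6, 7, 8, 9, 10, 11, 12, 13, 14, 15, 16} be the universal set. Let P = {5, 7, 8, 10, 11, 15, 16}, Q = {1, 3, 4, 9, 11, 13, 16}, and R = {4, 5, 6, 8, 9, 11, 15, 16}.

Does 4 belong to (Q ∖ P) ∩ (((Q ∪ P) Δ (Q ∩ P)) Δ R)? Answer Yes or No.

4 ∈ Q and 4 ∉ P, so 4 ∈ Q ∖ P
4 ∈ Q and 4 ∉ P, so 4 ∈ Q ∪ P
4 ∈ Q and 4 ∉ P, so 4 ∉ Q ∩ P
4 ∈ (Q ∪ P) and 4 ∉ (Q ∩ P), so 4 ∈ (Q ∪ P) Δ (Q ∩ P)
4 ∈ ((Q ∪ P) Δ (Q ∩ P)) and 4 ∈ R, so 4 ∉ ((Q ∪ P) Δ (Q ∩ P)) Δ R
4 ∈ (Q ∖ P) and 4 ∉ (((Q ∪ P) Δ (Q ∩ P)) Δ R), so 4 ∉ (Q ∖ P) ∩ (((Q ∪ P) Δ (Q ∩ P)) Δ R)

No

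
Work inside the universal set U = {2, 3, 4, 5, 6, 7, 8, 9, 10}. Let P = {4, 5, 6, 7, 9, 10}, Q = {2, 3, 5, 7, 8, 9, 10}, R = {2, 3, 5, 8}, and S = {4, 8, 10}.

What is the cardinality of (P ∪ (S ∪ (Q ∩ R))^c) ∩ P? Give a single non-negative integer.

Q ∩ R = {2, 3, 5, 8}
S ∪ (Q ∩ R) = {2, 3, 4, 5, 8, 10}
(S ∪ (Q ∩ R))^c = {6, 7, 9}
P ∪ (S ∪ (Q ∩ R))^c = {4, 5, 6, 7, 9, 10}
(P ∪ (S ∪ (Q ∩ R))^c) ∩ P = {4, 5, 6, 7, 9, 10}
|(P ∪ (S ∪ (Q ∩ R))^c) ∩ P| = 6

6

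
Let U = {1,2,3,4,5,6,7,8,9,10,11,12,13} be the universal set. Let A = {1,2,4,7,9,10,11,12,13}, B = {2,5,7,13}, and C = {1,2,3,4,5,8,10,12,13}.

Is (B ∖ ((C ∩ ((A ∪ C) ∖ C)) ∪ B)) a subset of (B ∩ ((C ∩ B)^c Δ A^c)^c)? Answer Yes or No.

Yes

A ∪ C = {1,2,3,4,5,7,8,9,10,11,12,13}
(A ∪ C) ∖ C = {7,9,11}
C ∩ ((A ∪ C) ∖ C) = {}
(C ∩ ((A ∪ C) ∖ C)) ∪ B = {2,5,7,13}
B ∖ ((C ∩ ((A ∪ C) ∖ C)) ∪ B) = {}
C ∩ B = {2,5,13}
(C ∩ B)^c = {1,3,4,6,7,8,9,10,11,12}
A^c = {3,5,6,8}
(C ∩ B)^c Δ A^c = {1,4,5,7,9,10,11,12}
((C ∩ B)^c Δ A^c)^c = {2,3,6,8,13}
B ∩ ((C ∩ B)^c Δ A^c)^c = {2,13}
Every element of {} is in {2,13}, so B ∖ ((C ∩ ((A ∪ C) ∖ C)) ∪ B) ⊆ B ∩ ((C ∩ B)^c Δ A^c)^c.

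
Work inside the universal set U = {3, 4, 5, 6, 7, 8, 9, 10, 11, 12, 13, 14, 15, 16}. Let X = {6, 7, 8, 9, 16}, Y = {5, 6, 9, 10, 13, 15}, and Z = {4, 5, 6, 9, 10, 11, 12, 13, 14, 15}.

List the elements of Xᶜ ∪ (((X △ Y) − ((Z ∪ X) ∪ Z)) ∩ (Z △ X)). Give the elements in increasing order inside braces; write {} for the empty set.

Xᶜ = {3, 4, 5, 10, 11, 12, 13, 14, 15}
X △ Y = {5, 7, 8, 10, 13, 15, 16}
Z ∪ X = {4, 5, 6, 7, 8, 9, 10, 11, 12, 13, 14, 15, 16}
(Z ∪ X) ∪ Z = {4, 5, 6, 7, 8, 9, 10, 11, 12, 13, 14, 15, 16}
(X △ Y) − ((Z ∪ X) ∪ Z) = {}
Z △ X = {4, 5, 7, 8, 10, 11, 12, 13, 14, 15, 16}
((X △ Y) − ((Z ∪ X) ∪ Z)) ∩ (Z △ X) = {}
Xᶜ ∪ (((X △ Y) − ((Z ∪ X) ∪ Z)) ∩ (Z △ X)) = {3, 4, 5, 10, 11, 12, 13, 14, 15}

{3, 4, 5, 10, 11, 12, 13, 14, 15}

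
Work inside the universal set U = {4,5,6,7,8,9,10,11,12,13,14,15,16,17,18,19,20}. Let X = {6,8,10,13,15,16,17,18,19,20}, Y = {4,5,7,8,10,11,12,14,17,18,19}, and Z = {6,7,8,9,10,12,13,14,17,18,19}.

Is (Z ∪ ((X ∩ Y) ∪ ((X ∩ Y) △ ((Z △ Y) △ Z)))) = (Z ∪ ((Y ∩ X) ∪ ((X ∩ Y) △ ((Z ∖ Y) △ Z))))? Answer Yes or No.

X ∩ Y = {8,10,17,18,19}
Z △ Y = {4,5,6,9,11,13}
(Z △ Y) △ Z = {4,5,7,8,10,11,12,14,17,18,19}
(X ∩ Y) △ ((Z △ Y) △ Z) = {4,5,7,11,12,14}
(X ∩ Y) ∪ ((X ∩ Y) △ ((Z △ Y) △ Z)) = {4,5,7,8,10,11,12,14,17,18,19}
Z ∪ ((X ∩ Y) ∪ ((X ∩ Y) △ ((Z △ Y) △ Z))) = {4,5,6,7,8,9,10,11,12,13,14,17,18,19}
Y ∩ X = {8,10,17,18,19}
Z ∖ Y = {6,9,13}
(Z ∖ Y) △ Z = {7,8,10,12,14,17,18,19}
(X ∩ Y) △ ((Z ∖ Y) △ Z) = {7,12,14}
(Y ∩ X) ∪ ((X ∩ Y) △ ((Z ∖ Y) △ Z)) = {7,8,10,12,14,17,18,19}
Z ∪ ((Y ∩ X) ∪ ((X ∩ Y) △ ((Z ∖ Y) △ Z))) = {6,7,8,9,10,12,13,14,17,18,19}
4 ∈ Z ∪ ((X ∩ Y) ∪ ((X ∩ Y) △ ((Z △ Y) △ Z))) but 4 ∉ Z ∪ ((Y ∩ X) ∪ ((X ∩ Y) △ ((Z ∖ Y) △ Z))), so they differ.

No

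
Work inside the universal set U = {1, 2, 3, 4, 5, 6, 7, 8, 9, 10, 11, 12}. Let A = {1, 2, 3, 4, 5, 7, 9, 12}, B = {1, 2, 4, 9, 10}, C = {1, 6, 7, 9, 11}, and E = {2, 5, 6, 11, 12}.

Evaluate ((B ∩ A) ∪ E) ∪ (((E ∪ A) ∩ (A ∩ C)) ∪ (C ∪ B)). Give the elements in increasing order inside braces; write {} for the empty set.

B ∩ A = {1, 2, 4, 9}
(B ∩ A) ∪ E = {1, 2, 4, 5, 6, 9, 11, 12}
E ∪ A = {1, 2, 3, 4, 5, 6, 7, 9, 11, 12}
A ∩ C = {1, 7, 9}
(E ∪ A) ∩ (A ∩ C) = {1, 7, 9}
C ∪ B = {1, 2, 4, 6, 7, 9, 10, 11}
((E ∪ A) ∩ (A ∩ C)) ∪ (C ∪ B) = {1, 2, 4, 6, 7, 9, 10, 11}
((B ∩ A) ∪ E) ∪ (((E ∪ A) ∩ (A ∩ C)) ∪ (C ∪ B)) = {1, 2, 4, 5, 6, 7, 9, 10, 11, 12}

{1, 2, 4, 5, 6, 7, 9, 10, 11, 12}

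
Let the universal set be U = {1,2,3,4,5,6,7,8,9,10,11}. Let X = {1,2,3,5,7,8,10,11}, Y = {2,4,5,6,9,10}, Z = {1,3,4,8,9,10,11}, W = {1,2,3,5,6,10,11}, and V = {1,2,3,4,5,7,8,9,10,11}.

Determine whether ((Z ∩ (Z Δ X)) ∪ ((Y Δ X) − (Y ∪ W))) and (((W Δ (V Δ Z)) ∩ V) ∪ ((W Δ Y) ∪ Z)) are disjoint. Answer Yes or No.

Z Δ X = {2,4,5,7,9}
Z ∩ (Z Δ X) = {4,9}
Y Δ X = {1,3,4,6,7,8,9,11}
Y ∪ W = {1,2,3,4,5,6,9,10,11}
(Y Δ X) − (Y ∪ W) = {7,8}
(Z ∩ (Z Δ X)) ∪ ((Y Δ X) − (Y ∪ W)) = {4,7,8,9}
V Δ Z = {2,5,7}
W Δ (V Δ Z) = {1,3,6,7,10,11}
(W Δ (V Δ Z)) ∩ V = {1,3,7,10,11}
W Δ Y = {1,3,4,9,11}
(W Δ Y) ∪ Z = {1,3,4,8,9,10,11}
((W Δ (V Δ Z)) ∩ V) ∪ ((W Δ Y) ∪ Z) = {1,3,4,7,8,9,10,11}
4 lies in both, so they are not disjoint.

No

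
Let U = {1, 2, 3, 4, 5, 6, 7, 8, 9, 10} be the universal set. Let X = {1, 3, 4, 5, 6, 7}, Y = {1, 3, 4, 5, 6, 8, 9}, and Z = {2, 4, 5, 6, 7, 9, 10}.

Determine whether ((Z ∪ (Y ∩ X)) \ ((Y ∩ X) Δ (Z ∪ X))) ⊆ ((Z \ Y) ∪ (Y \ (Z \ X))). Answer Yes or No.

Yes

Y ∩ X = {1, 3, 4, 5, 6}
Z ∪ (Y ∩ X) = {1, 2, 3, 4, 5, 6, 7, 9, 10}
Z ∪ X = {1, 2, 3, 4, 5, 6, 7, 9, 10}
(Y ∩ X) Δ (Z ∪ X) = {2, 7, 9, 10}
(Z ∪ (Y ∩ X)) \ ((Y ∩ X) Δ (Z ∪ X)) = {1, 3, 4, 5, 6}
Z \ Y = {2, 7, 10}
Z \ X = {2, 9, 10}
Y \ (Z \ X) = {1, 3, 4, 5, 6, 8}
(Z \ Y) ∪ (Y \ (Z \ X)) = {1, 2, 3, 4, 5, 6, 7, 8, 10}
Every element of {1, 3, 4, 5, 6} is in {1, 2, 3, 4, 5, 6, 7, 8, 10}, so (Z ∪ (Y ∩ X)) \ ((Y ∩ X) Δ (Z ∪ X)) ⊆ (Z \ Y) ∪ (Y \ (Z \ X)).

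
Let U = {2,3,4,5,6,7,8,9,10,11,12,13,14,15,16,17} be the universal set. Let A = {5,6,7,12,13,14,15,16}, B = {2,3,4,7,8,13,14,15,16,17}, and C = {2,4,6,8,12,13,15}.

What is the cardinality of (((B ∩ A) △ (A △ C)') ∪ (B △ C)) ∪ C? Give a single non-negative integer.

B ∩ A = {7,13,14,15,16}
A △ C = {2,4,5,7,8,14,16}
(A △ C)' = {3,6,9,10,11,12,13,15,17}
(B ∩ A) △ (A △ C)' = {3,6,7,9,10,11,12,14,16,17}
B △ C = {3,6,7,12,14,16,17}
((B ∩ A) △ (A △ C)') ∪ (B △ C) = {3,6,7,9,10,11,12,14,16,17}
(((B ∩ A) △ (A △ C)') ∪ (B △ C)) ∪ C = {2,3,4,6,7,8,9,10,11,12,13,14,15,16,17}
|(((B ∩ A) △ (A △ C)') ∪ (B △ C)) ∪ C| = 15

15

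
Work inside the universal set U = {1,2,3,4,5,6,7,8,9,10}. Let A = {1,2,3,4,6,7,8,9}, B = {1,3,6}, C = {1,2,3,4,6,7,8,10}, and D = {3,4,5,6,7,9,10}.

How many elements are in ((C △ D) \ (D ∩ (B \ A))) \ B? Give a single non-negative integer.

4

C △ D = {1,2,5,8,9}
B \ A = {}
D ∩ (B \ A) = {}
(C △ D) \ (D ∩ (B \ A)) = {1,2,5,8,9}
((C △ D) \ (D ∩ (B \ A))) \ B = {2,5,8,9}
|((C △ D) \ (D ∩ (B \ A))) \ B| = 4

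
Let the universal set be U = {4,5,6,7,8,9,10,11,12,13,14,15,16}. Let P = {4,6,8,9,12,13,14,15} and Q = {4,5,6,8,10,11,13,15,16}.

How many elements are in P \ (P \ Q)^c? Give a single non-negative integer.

P \ Q = {9,12,14}
(P \ Q)^c = {4,5,6,7,8,10,11,13,15,16}
P \ (P \ Q)^c = {9,12,14}
|P \ (P \ Q)^c| = 3

3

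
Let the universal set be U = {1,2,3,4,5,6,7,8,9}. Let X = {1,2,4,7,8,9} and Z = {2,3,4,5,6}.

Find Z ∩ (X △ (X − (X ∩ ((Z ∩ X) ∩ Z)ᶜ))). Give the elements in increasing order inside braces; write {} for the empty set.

Z ∩ X = {2,4}
(Z ∩ X) ∩ Z = {2,4}
((Z ∩ X) ∩ Z)ᶜ = {1,3,5,6,7,8,9}
X ∩ ((Z ∩ X) ∩ Z)ᶜ = {1,7,8,9}
X − (X ∩ ((Z ∩ X) ∩ Z)ᶜ) = {2,4}
X △ (X − (X ∩ ((Z ∩ X) ∩ Z)ᶜ)) = {1,7,8,9}
Z ∩ (X △ (X − (X ∩ ((Z ∩ X) ∩ Z)ᶜ))) = {}

{}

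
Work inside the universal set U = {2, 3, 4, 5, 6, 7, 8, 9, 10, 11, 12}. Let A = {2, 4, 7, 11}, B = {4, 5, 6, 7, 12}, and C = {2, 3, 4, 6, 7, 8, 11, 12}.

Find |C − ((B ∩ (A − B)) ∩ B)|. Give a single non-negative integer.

8

A − B = {2, 11}
B ∩ (A − B) = {}
(B ∩ (A − B)) ∩ B = {}
C − ((B ∩ (A − B)) ∩ B) = {2, 3, 4, 6, 7, 8, 11, 12}
|C − ((B ∩ (A − B)) ∩ B)| = 8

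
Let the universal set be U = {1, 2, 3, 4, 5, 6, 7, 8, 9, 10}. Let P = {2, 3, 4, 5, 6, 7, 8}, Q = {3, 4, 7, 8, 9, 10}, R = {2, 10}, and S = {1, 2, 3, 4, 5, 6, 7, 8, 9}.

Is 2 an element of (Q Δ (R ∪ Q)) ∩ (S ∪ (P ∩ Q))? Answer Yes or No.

2 ∈ R and 2 ∉ Q, so 2 ∈ R ∪ Q
2 ∉ Q and 2 ∈ (R ∪ Q), so 2 ∈ Q Δ (R ∪ Q)
2 ∈ P and 2 ∉ Q, so 2 ∉ P ∩ Q
2 ∈ S and 2 ∉ (P ∩ Q), so 2 ∈ S ∪ (P ∩ Q)
2 ∈ (Q Δ (R ∪ Q)) and 2 ∈ (S ∪ (P ∩ Q)), so 2 ∈ (Q Δ (R ∪ Q)) ∩ (S ∪ (P ∩ Q))

Yes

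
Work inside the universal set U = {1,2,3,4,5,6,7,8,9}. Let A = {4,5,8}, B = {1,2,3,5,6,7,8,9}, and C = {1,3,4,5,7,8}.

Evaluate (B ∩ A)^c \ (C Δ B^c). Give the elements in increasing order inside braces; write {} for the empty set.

B ∩ A = {5,8}
(B ∩ A)^c = {1,2,3,4,6,7,9}
B^c = {4}
C Δ B^c = {1,3,5,7,8}
(B ∩ A)^c \ (C Δ B^c) = {2,4,6,9}

{2,4,6,9}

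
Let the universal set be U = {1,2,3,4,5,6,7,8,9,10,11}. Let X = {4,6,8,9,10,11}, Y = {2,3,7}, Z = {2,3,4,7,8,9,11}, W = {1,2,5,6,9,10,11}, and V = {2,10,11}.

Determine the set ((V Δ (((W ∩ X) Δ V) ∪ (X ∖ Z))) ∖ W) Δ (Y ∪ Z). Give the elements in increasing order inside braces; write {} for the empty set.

{2,3,4,7,8,9,11}

W ∩ X = {6,9,10,11}
(W ∩ X) Δ V = {2,6,9}
X ∖ Z = {6,10}
((W ∩ X) Δ V) ∪ (X ∖ Z) = {2,6,9,10}
V Δ (((W ∩ X) Δ V) ∪ (X ∖ Z)) = {6,9,11}
(V Δ (((W ∩ X) Δ V) ∪ (X ∖ Z))) ∖ W = {}
Y ∪ Z = {2,3,4,7,8,9,11}
((V Δ (((W ∩ X) Δ V) ∪ (X ∖ Z))) ∖ W) Δ (Y ∪ Z) = {2,3,4,7,8,9,11}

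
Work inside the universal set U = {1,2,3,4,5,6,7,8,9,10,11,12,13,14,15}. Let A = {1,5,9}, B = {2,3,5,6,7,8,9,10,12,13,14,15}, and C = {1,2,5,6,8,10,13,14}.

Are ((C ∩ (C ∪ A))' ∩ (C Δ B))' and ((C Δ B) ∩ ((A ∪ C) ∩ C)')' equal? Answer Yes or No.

Yes

C ∪ A = {1,2,5,6,8,9,10,13,14}
C ∩ (C ∪ A) = {1,2,5,6,8,10,13,14}
(C ∩ (C ∪ A))' = {3,4,7,9,11,12,15}
C Δ B = {1,3,7,9,12,15}
(C ∩ (C ∪ A))' ∩ (C Δ B) = {3,7,9,12,15}
((C ∩ (C ∪ A))' ∩ (C Δ B))' = {1,2,4,5,6,8,10,11,13,14}
A ∪ C = {1,2,5,6,8,9,10,13,14}
(A ∪ C) ∩ C = {1,2,5,6,8,10,13,14}
((A ∪ C) ∩ C)' = {3,4,7,9,11,12,15}
(C Δ B) ∩ ((A ∪ C) ∩ C)' = {3,7,9,12,15}
((C Δ B) ∩ ((A ∪ C) ∩ C)')' = {1,2,4,5,6,8,10,11,13,14}
Both equal {1,2,4,5,6,8,10,11,13,14}, so ((C ∩ (C ∪ A))' ∩ (C Δ B))' = ((C Δ B) ∩ ((A ∪ C) ∩ C)')'.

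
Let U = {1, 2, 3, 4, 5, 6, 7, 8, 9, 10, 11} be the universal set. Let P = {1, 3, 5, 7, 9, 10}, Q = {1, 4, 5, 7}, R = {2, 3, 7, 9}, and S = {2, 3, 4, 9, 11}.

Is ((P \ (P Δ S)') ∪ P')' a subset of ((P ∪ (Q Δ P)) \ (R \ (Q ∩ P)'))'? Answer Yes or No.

No

P Δ S = {1, 2, 4, 5, 7, 10, 11}
(P Δ S)' = {3, 6, 8, 9}
P \ (P Δ S)' = {1, 5, 7, 10}
P' = {2, 4, 6, 8, 11}
(P \ (P Δ S)') ∪ P' = {1, 2, 4, 5, 6, 7, 8, 10, 11}
((P \ (P Δ S)') ∪ P')' = {3, 9}
Q Δ P = {3, 4, 9, 10}
P ∪ (Q Δ P) = {1, 3, 4, 5, 7, 9, 10}
Q ∩ P = {1, 5, 7}
(Q ∩ P)' = {2, 3, 4, 6, 8, 9, 10, 11}
R \ (Q ∩ P)' = {7}
(P ∪ (Q Δ P)) \ (R \ (Q ∩ P)') = {1, 3, 4, 5, 9, 10}
((P ∪ (Q Δ P)) \ (R \ (Q ∩ P)'))' = {2, 6, 7, 8, 11}
3 ∈ ((P \ (P Δ S)') ∪ P')' but 3 ∉ ((P ∪ (Q Δ P)) \ (R \ (Q ∩ P)'))', so the inclusion fails.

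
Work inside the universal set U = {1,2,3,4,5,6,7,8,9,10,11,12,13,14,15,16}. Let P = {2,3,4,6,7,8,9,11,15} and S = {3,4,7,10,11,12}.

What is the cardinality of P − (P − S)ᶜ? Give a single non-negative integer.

5

P − S = {2,6,8,9,15}
(P − S)ᶜ = {1,3,4,5,7,10,11,12,13,14,16}
P − (P − S)ᶜ = {2,6,8,9,15}
|P − (P − S)ᶜ| = 5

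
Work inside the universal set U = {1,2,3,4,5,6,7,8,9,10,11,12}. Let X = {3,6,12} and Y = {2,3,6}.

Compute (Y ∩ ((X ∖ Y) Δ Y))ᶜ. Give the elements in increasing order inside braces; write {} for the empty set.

X ∖ Y = {12}
(X ∖ Y) Δ Y = {2,3,6,12}
Y ∩ ((X ∖ Y) Δ Y) = {2,3,6}
(Y ∩ ((X ∖ Y) Δ Y))ᶜ = {1,4,5,7,8,9,10,11,12}

{1,4,5,7,8,9,10,11,12}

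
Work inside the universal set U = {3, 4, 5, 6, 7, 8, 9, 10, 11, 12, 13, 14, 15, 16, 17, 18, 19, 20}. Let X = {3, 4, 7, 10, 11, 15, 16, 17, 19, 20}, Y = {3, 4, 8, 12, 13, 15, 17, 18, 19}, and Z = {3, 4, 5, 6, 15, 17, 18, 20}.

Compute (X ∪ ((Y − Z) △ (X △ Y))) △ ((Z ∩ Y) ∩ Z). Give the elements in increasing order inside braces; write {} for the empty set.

Y − Z = {8, 12, 13, 19}
X △ Y = {7, 8, 10, 11, 12, 13, 16, 18, 20}
(Y − Z) △ (X △ Y) = {7, 10, 11, 16, 18, 19, 20}
X ∪ ((Y − Z) △ (X △ Y)) = {3, 4, 7, 10, 11, 15, 16, 17, 18, 19, 20}
Z ∩ Y = {3, 4, 15, 17, 18}
(Z ∩ Y) ∩ Z = {3, 4, 15, 17, 18}
(X ∪ ((Y − Z) △ (X △ Y))) △ ((Z ∩ Y) ∩ Z) = {7, 10, 11, 16, 19, 20}

{7, 10, 11, 16, 19, 20}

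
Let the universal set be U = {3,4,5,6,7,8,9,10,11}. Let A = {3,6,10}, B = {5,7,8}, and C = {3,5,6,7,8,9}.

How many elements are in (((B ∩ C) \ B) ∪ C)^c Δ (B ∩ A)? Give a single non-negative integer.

3

B ∩ C = {5,7,8}
(B ∩ C) \ B = {}
((B ∩ C) \ B) ∪ C = {3,5,6,7,8,9}
(((B ∩ C) \ B) ∪ C)^c = {4,10,11}
B ∩ A = {}
(((B ∩ C) \ B) ∪ C)^c Δ (B ∩ A) = {4,10,11}
|(((B ∩ C) \ B) ∪ C)^c Δ (B ∩ A)| = 3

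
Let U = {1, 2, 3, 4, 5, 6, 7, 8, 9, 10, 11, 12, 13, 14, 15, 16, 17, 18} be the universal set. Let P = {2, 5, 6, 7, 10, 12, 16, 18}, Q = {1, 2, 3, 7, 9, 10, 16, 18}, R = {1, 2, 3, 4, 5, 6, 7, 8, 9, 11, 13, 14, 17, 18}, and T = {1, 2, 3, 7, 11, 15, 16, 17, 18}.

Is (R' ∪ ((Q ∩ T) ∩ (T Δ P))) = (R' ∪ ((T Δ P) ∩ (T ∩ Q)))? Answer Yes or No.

R' = {10, 12, 15, 16}
Q ∩ T = {1, 2, 3, 7, 16, 18}
T Δ P = {1, 3, 5, 6, 10, 11, 12, 15, 17}
(Q ∩ T) ∩ (T Δ P) = {1, 3}
R' ∪ ((Q ∩ T) ∩ (T Δ P)) = {1, 3, 10, 12, 15, 16}
T ∩ Q = {1, 2, 3, 7, 16, 18}
(T Δ P) ∩ (T ∩ Q) = {1, 3}
R' ∪ ((T Δ P) ∩ (T ∩ Q)) = {1, 3, 10, 12, 15, 16}
Both equal {1, 3, 10, 12, 15, 16}, so R' ∪ ((Q ∩ T) ∩ (T Δ P)) = R' ∪ ((T Δ P) ∩ (T ∩ Q)).

Yes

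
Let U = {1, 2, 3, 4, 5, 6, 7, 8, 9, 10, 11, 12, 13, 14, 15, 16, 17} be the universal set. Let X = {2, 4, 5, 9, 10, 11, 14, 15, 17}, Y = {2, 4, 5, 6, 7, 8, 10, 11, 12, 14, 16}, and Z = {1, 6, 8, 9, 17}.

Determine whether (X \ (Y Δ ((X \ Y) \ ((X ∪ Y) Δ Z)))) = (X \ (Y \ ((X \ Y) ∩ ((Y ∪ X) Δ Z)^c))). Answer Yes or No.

No

X \ Y = {9, 15, 17}
X ∪ Y = {2, 4, 5, 6, 7, 8, 9, 10, 11, 12, 14, 15, 16, 17}
(X ∪ Y) Δ Z = {1, 2, 4, 5, 7, 10, 11, 12, 14, 15, 16}
(X \ Y) \ ((X ∪ Y) Δ Z) = {9, 17}
Y Δ ((X \ Y) \ ((X ∪ Y) Δ Z)) = {2, 4, 5, 6, 7, 8, 9, 10, 11, 12, 14, 16, 17}
X \ (Y Δ ((X \ Y) \ ((X ∪ Y) Δ Z))) = {15}
Y ∪ X = {2, 4, 5, 6, 7, 8, 9, 10, 11, 12, 14, 15, 16, 17}
(Y ∪ X) Δ Z = {1, 2, 4, 5, 7, 10, 11, 12, 14, 15, 16}
((Y ∪ X) Δ Z)^c = {3, 6, 8, 9, 13, 17}
(X \ Y) ∩ ((Y ∪ X) Δ Z)^c = {9, 17}
Y \ ((X \ Y) ∩ ((Y ∪ X) Δ Z)^c) = {2, 4, 5, 6, 7, 8, 10, 11, 12, 14, 16}
X \ (Y \ ((X \ Y) ∩ ((Y ∪ X) Δ Z)^c)) = {9, 15, 17}
9 ∈ X \ (Y \ ((X \ Y) ∩ ((Y ∪ X) Δ Z)^c)) but 9 ∉ X \ (Y Δ ((X \ Y) \ ((X ∪ Y) Δ Z))), so they differ.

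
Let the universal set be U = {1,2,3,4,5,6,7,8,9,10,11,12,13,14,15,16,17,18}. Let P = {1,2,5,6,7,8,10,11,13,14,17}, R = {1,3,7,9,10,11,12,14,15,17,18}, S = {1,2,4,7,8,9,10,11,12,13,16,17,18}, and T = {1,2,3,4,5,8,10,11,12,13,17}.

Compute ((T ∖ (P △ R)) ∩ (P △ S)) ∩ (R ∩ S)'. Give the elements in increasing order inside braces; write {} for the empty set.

P △ R = {2,3,5,6,8,9,12,13,15,18}
T ∖ (P △ R) = {1,4,10,11,17}
P △ S = {4,5,6,9,12,14,16,18}
(T ∖ (P △ R)) ∩ (P △ S) = {4}
R ∩ S = {1,7,9,10,11,12,17,18}
(R ∩ S)' = {2,3,4,5,6,8,13,14,15,16}
((T ∖ (P △ R)) ∩ (P △ S)) ∩ (R ∩ S)' = {4}

{4}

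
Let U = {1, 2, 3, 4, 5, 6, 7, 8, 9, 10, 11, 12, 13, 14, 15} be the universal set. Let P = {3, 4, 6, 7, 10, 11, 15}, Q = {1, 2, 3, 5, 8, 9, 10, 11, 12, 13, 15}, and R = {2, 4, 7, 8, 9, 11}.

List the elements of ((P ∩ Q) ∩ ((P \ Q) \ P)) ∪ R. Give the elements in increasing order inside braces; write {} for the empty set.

P ∩ Q = {3, 10, 11, 15}
P \ Q = {4, 6, 7}
(P \ Q) \ P = {}
(P ∩ Q) ∩ ((P \ Q) \ P) = {}
((P ∩ Q) ∩ ((P \ Q) \ P)) ∪ R = {2, 4, 7, 8, 9, 11}

{2, 4, 7, 8, 9, 11}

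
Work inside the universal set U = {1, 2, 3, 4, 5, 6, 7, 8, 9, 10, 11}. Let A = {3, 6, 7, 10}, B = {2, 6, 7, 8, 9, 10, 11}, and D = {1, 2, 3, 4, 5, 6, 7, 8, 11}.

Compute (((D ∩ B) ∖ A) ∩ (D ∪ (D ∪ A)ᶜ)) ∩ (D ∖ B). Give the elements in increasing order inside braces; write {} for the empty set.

D ∩ B = {2, 6, 7, 8, 11}
(D ∩ B) ∖ A = {2, 8, 11}
D ∪ A = {1, 2, 3, 4, 5, 6, 7, 8, 10, 11}
(D ∪ A)ᶜ = {9}
D ∪ (D ∪ A)ᶜ = {1, 2, 3, 4, 5, 6, 7, 8, 9, 11}
((D ∩ B) ∖ A) ∩ (D ∪ (D ∪ A)ᶜ) = {2, 8, 11}
D ∖ B = {1, 3, 4, 5}
(((D ∩ B) ∖ A) ∩ (D ∪ (D ∪ A)ᶜ)) ∩ (D ∖ B) = {}

{}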